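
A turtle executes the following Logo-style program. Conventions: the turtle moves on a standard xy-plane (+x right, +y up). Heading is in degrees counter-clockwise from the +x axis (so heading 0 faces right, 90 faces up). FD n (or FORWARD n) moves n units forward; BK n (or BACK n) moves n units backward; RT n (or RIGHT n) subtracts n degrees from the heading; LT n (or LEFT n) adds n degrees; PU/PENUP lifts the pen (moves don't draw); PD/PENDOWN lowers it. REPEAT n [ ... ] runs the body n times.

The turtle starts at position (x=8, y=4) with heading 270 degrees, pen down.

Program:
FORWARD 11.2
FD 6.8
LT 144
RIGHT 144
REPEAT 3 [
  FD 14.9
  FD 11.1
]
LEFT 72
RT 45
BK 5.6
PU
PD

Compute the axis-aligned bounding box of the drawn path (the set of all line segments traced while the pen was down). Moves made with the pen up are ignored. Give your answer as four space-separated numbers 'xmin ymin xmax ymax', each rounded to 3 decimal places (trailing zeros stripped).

Answer: 5.458 -92 8 4

Derivation:
Executing turtle program step by step:
Start: pos=(8,4), heading=270, pen down
FD 11.2: (8,4) -> (8,-7.2) [heading=270, draw]
FD 6.8: (8,-7.2) -> (8,-14) [heading=270, draw]
LT 144: heading 270 -> 54
RT 144: heading 54 -> 270
REPEAT 3 [
  -- iteration 1/3 --
  FD 14.9: (8,-14) -> (8,-28.9) [heading=270, draw]
  FD 11.1: (8,-28.9) -> (8,-40) [heading=270, draw]
  -- iteration 2/3 --
  FD 14.9: (8,-40) -> (8,-54.9) [heading=270, draw]
  FD 11.1: (8,-54.9) -> (8,-66) [heading=270, draw]
  -- iteration 3/3 --
  FD 14.9: (8,-66) -> (8,-80.9) [heading=270, draw]
  FD 11.1: (8,-80.9) -> (8,-92) [heading=270, draw]
]
LT 72: heading 270 -> 342
RT 45: heading 342 -> 297
BK 5.6: (8,-92) -> (5.458,-87.01) [heading=297, draw]
PU: pen up
PD: pen down
Final: pos=(5.458,-87.01), heading=297, 9 segment(s) drawn

Segment endpoints: x in {5.458, 8, 8, 8, 8, 8, 8, 8, 8, 8}, y in {-92, -87.01, -80.9, -66, -54.9, -40, -28.9, -14, -7.2, 4}
xmin=5.458, ymin=-92, xmax=8, ymax=4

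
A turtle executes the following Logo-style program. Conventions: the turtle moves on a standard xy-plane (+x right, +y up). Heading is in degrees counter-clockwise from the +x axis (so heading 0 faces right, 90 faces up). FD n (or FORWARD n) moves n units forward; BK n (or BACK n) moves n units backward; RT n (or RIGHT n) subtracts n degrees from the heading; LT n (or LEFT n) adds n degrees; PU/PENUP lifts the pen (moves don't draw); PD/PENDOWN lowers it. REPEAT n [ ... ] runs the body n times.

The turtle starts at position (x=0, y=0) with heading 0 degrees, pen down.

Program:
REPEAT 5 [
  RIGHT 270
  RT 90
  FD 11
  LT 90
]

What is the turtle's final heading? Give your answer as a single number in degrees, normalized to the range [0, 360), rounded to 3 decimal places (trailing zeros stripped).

Answer: 90

Derivation:
Executing turtle program step by step:
Start: pos=(0,0), heading=0, pen down
REPEAT 5 [
  -- iteration 1/5 --
  RT 270: heading 0 -> 90
  RT 90: heading 90 -> 0
  FD 11: (0,0) -> (11,0) [heading=0, draw]
  LT 90: heading 0 -> 90
  -- iteration 2/5 --
  RT 270: heading 90 -> 180
  RT 90: heading 180 -> 90
  FD 11: (11,0) -> (11,11) [heading=90, draw]
  LT 90: heading 90 -> 180
  -- iteration 3/5 --
  RT 270: heading 180 -> 270
  RT 90: heading 270 -> 180
  FD 11: (11,11) -> (0,11) [heading=180, draw]
  LT 90: heading 180 -> 270
  -- iteration 4/5 --
  RT 270: heading 270 -> 0
  RT 90: heading 0 -> 270
  FD 11: (0,11) -> (0,0) [heading=270, draw]
  LT 90: heading 270 -> 0
  -- iteration 5/5 --
  RT 270: heading 0 -> 90
  RT 90: heading 90 -> 0
  FD 11: (0,0) -> (11,0) [heading=0, draw]
  LT 90: heading 0 -> 90
]
Final: pos=(11,0), heading=90, 5 segment(s) drawn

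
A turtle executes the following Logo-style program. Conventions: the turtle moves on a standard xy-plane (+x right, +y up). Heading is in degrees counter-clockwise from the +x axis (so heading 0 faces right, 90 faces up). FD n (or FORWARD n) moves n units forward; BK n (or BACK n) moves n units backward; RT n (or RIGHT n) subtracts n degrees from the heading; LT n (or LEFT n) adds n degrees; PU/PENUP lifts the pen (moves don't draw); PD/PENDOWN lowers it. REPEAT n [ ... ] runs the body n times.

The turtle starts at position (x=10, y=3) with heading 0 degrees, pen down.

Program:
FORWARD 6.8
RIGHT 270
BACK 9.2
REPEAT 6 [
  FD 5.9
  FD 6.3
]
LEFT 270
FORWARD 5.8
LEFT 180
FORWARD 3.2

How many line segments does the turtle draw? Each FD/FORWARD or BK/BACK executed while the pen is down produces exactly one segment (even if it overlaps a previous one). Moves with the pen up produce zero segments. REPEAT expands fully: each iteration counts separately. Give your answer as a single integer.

Executing turtle program step by step:
Start: pos=(10,3), heading=0, pen down
FD 6.8: (10,3) -> (16.8,3) [heading=0, draw]
RT 270: heading 0 -> 90
BK 9.2: (16.8,3) -> (16.8,-6.2) [heading=90, draw]
REPEAT 6 [
  -- iteration 1/6 --
  FD 5.9: (16.8,-6.2) -> (16.8,-0.3) [heading=90, draw]
  FD 6.3: (16.8,-0.3) -> (16.8,6) [heading=90, draw]
  -- iteration 2/6 --
  FD 5.9: (16.8,6) -> (16.8,11.9) [heading=90, draw]
  FD 6.3: (16.8,11.9) -> (16.8,18.2) [heading=90, draw]
  -- iteration 3/6 --
  FD 5.9: (16.8,18.2) -> (16.8,24.1) [heading=90, draw]
  FD 6.3: (16.8,24.1) -> (16.8,30.4) [heading=90, draw]
  -- iteration 4/6 --
  FD 5.9: (16.8,30.4) -> (16.8,36.3) [heading=90, draw]
  FD 6.3: (16.8,36.3) -> (16.8,42.6) [heading=90, draw]
  -- iteration 5/6 --
  FD 5.9: (16.8,42.6) -> (16.8,48.5) [heading=90, draw]
  FD 6.3: (16.8,48.5) -> (16.8,54.8) [heading=90, draw]
  -- iteration 6/6 --
  FD 5.9: (16.8,54.8) -> (16.8,60.7) [heading=90, draw]
  FD 6.3: (16.8,60.7) -> (16.8,67) [heading=90, draw]
]
LT 270: heading 90 -> 0
FD 5.8: (16.8,67) -> (22.6,67) [heading=0, draw]
LT 180: heading 0 -> 180
FD 3.2: (22.6,67) -> (19.4,67) [heading=180, draw]
Final: pos=(19.4,67), heading=180, 16 segment(s) drawn
Segments drawn: 16

Answer: 16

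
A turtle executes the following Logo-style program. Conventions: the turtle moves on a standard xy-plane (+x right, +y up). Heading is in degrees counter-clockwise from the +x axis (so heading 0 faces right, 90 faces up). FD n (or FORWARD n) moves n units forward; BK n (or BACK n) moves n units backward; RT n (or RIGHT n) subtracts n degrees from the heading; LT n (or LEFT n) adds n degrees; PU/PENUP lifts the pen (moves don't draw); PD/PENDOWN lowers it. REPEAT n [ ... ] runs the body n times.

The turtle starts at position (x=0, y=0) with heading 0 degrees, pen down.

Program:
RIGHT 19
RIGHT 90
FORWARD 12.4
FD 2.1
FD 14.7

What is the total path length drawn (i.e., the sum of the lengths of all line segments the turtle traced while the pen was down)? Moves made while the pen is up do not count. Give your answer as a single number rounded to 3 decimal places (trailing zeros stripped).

Answer: 29.2

Derivation:
Executing turtle program step by step:
Start: pos=(0,0), heading=0, pen down
RT 19: heading 0 -> 341
RT 90: heading 341 -> 251
FD 12.4: (0,0) -> (-4.037,-11.724) [heading=251, draw]
FD 2.1: (-4.037,-11.724) -> (-4.721,-13.71) [heading=251, draw]
FD 14.7: (-4.721,-13.71) -> (-9.507,-27.609) [heading=251, draw]
Final: pos=(-9.507,-27.609), heading=251, 3 segment(s) drawn

Segment lengths:
  seg 1: (0,0) -> (-4.037,-11.724), length = 12.4
  seg 2: (-4.037,-11.724) -> (-4.721,-13.71), length = 2.1
  seg 3: (-4.721,-13.71) -> (-9.507,-27.609), length = 14.7
Total = 29.2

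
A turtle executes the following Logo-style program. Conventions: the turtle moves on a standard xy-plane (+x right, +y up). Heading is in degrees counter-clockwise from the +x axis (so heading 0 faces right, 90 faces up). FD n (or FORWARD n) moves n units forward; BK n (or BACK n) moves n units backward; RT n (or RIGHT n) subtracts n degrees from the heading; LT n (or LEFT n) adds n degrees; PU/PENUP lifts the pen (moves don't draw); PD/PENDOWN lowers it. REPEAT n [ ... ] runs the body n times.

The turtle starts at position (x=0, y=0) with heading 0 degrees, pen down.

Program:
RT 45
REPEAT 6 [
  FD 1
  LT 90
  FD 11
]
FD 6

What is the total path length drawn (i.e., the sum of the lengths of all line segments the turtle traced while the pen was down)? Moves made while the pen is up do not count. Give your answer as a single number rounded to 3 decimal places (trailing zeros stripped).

Answer: 78

Derivation:
Executing turtle program step by step:
Start: pos=(0,0), heading=0, pen down
RT 45: heading 0 -> 315
REPEAT 6 [
  -- iteration 1/6 --
  FD 1: (0,0) -> (0.707,-0.707) [heading=315, draw]
  LT 90: heading 315 -> 45
  FD 11: (0.707,-0.707) -> (8.485,7.071) [heading=45, draw]
  -- iteration 2/6 --
  FD 1: (8.485,7.071) -> (9.192,7.778) [heading=45, draw]
  LT 90: heading 45 -> 135
  FD 11: (9.192,7.778) -> (1.414,15.556) [heading=135, draw]
  -- iteration 3/6 --
  FD 1: (1.414,15.556) -> (0.707,16.263) [heading=135, draw]
  LT 90: heading 135 -> 225
  FD 11: (0.707,16.263) -> (-7.071,8.485) [heading=225, draw]
  -- iteration 4/6 --
  FD 1: (-7.071,8.485) -> (-7.778,7.778) [heading=225, draw]
  LT 90: heading 225 -> 315
  FD 11: (-7.778,7.778) -> (0,0) [heading=315, draw]
  -- iteration 5/6 --
  FD 1: (0,0) -> (0.707,-0.707) [heading=315, draw]
  LT 90: heading 315 -> 45
  FD 11: (0.707,-0.707) -> (8.485,7.071) [heading=45, draw]
  -- iteration 6/6 --
  FD 1: (8.485,7.071) -> (9.192,7.778) [heading=45, draw]
  LT 90: heading 45 -> 135
  FD 11: (9.192,7.778) -> (1.414,15.556) [heading=135, draw]
]
FD 6: (1.414,15.556) -> (-2.828,19.799) [heading=135, draw]
Final: pos=(-2.828,19.799), heading=135, 13 segment(s) drawn

Segment lengths:
  seg 1: (0,0) -> (0.707,-0.707), length = 1
  seg 2: (0.707,-0.707) -> (8.485,7.071), length = 11
  seg 3: (8.485,7.071) -> (9.192,7.778), length = 1
  seg 4: (9.192,7.778) -> (1.414,15.556), length = 11
  seg 5: (1.414,15.556) -> (0.707,16.263), length = 1
  seg 6: (0.707,16.263) -> (-7.071,8.485), length = 11
  seg 7: (-7.071,8.485) -> (-7.778,7.778), length = 1
  seg 8: (-7.778,7.778) -> (0,0), length = 11
  seg 9: (0,0) -> (0.707,-0.707), length = 1
  seg 10: (0.707,-0.707) -> (8.485,7.071), length = 11
  seg 11: (8.485,7.071) -> (9.192,7.778), length = 1
  seg 12: (9.192,7.778) -> (1.414,15.556), length = 11
  seg 13: (1.414,15.556) -> (-2.828,19.799), length = 6
Total = 78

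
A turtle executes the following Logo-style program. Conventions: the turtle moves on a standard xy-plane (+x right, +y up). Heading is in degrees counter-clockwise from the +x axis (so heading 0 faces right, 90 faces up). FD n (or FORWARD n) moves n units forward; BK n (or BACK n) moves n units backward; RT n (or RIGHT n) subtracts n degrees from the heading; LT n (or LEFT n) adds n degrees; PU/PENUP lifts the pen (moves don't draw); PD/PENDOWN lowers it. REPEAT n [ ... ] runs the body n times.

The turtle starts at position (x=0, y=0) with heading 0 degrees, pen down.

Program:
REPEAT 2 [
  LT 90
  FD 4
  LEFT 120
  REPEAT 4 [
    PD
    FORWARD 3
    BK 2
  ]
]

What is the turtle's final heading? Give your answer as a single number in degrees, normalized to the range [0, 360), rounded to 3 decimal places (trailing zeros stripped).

Answer: 60

Derivation:
Executing turtle program step by step:
Start: pos=(0,0), heading=0, pen down
REPEAT 2 [
  -- iteration 1/2 --
  LT 90: heading 0 -> 90
  FD 4: (0,0) -> (0,4) [heading=90, draw]
  LT 120: heading 90 -> 210
  REPEAT 4 [
    -- iteration 1/4 --
    PD: pen down
    FD 3: (0,4) -> (-2.598,2.5) [heading=210, draw]
    BK 2: (-2.598,2.5) -> (-0.866,3.5) [heading=210, draw]
    -- iteration 2/4 --
    PD: pen down
    FD 3: (-0.866,3.5) -> (-3.464,2) [heading=210, draw]
    BK 2: (-3.464,2) -> (-1.732,3) [heading=210, draw]
    -- iteration 3/4 --
    PD: pen down
    FD 3: (-1.732,3) -> (-4.33,1.5) [heading=210, draw]
    BK 2: (-4.33,1.5) -> (-2.598,2.5) [heading=210, draw]
    -- iteration 4/4 --
    PD: pen down
    FD 3: (-2.598,2.5) -> (-5.196,1) [heading=210, draw]
    BK 2: (-5.196,1) -> (-3.464,2) [heading=210, draw]
  ]
  -- iteration 2/2 --
  LT 90: heading 210 -> 300
  FD 4: (-3.464,2) -> (-1.464,-1.464) [heading=300, draw]
  LT 120: heading 300 -> 60
  REPEAT 4 [
    -- iteration 1/4 --
    PD: pen down
    FD 3: (-1.464,-1.464) -> (0.036,1.134) [heading=60, draw]
    BK 2: (0.036,1.134) -> (-0.964,-0.598) [heading=60, draw]
    -- iteration 2/4 --
    PD: pen down
    FD 3: (-0.964,-0.598) -> (0.536,2) [heading=60, draw]
    BK 2: (0.536,2) -> (-0.464,0.268) [heading=60, draw]
    -- iteration 3/4 --
    PD: pen down
    FD 3: (-0.464,0.268) -> (1.036,2.866) [heading=60, draw]
    BK 2: (1.036,2.866) -> (0.036,1.134) [heading=60, draw]
    -- iteration 4/4 --
    PD: pen down
    FD 3: (0.036,1.134) -> (1.536,3.732) [heading=60, draw]
    BK 2: (1.536,3.732) -> (0.536,2) [heading=60, draw]
  ]
]
Final: pos=(0.536,2), heading=60, 18 segment(s) drawn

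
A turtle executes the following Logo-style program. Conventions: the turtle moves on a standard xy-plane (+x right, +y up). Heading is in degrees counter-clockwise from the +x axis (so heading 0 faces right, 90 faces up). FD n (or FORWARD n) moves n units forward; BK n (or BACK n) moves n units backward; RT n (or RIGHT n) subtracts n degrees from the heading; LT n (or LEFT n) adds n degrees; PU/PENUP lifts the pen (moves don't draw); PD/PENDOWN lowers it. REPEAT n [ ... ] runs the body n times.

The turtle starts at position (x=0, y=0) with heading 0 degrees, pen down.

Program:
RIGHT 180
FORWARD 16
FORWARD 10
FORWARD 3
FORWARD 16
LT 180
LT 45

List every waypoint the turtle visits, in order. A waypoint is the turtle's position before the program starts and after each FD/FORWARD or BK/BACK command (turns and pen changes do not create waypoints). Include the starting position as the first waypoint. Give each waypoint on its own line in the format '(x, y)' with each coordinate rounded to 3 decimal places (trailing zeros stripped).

Executing turtle program step by step:
Start: pos=(0,0), heading=0, pen down
RT 180: heading 0 -> 180
FD 16: (0,0) -> (-16,0) [heading=180, draw]
FD 10: (-16,0) -> (-26,0) [heading=180, draw]
FD 3: (-26,0) -> (-29,0) [heading=180, draw]
FD 16: (-29,0) -> (-45,0) [heading=180, draw]
LT 180: heading 180 -> 0
LT 45: heading 0 -> 45
Final: pos=(-45,0), heading=45, 4 segment(s) drawn
Waypoints (5 total):
(0, 0)
(-16, 0)
(-26, 0)
(-29, 0)
(-45, 0)

Answer: (0, 0)
(-16, 0)
(-26, 0)
(-29, 0)
(-45, 0)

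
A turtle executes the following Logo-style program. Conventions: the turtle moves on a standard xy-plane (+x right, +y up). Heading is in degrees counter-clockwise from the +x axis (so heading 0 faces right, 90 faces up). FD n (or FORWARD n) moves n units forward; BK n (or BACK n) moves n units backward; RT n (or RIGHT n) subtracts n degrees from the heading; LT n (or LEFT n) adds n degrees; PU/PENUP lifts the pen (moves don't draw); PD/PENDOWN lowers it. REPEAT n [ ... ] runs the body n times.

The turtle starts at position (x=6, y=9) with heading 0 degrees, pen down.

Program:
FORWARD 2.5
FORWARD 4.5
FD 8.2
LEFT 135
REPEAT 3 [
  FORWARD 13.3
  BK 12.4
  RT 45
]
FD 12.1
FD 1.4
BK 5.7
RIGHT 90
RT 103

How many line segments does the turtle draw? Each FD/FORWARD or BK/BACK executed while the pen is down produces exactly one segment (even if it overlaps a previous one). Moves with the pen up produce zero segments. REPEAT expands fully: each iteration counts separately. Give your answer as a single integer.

Executing turtle program step by step:
Start: pos=(6,9), heading=0, pen down
FD 2.5: (6,9) -> (8.5,9) [heading=0, draw]
FD 4.5: (8.5,9) -> (13,9) [heading=0, draw]
FD 8.2: (13,9) -> (21.2,9) [heading=0, draw]
LT 135: heading 0 -> 135
REPEAT 3 [
  -- iteration 1/3 --
  FD 13.3: (21.2,9) -> (11.795,18.405) [heading=135, draw]
  BK 12.4: (11.795,18.405) -> (20.564,9.636) [heading=135, draw]
  RT 45: heading 135 -> 90
  -- iteration 2/3 --
  FD 13.3: (20.564,9.636) -> (20.564,22.936) [heading=90, draw]
  BK 12.4: (20.564,22.936) -> (20.564,10.536) [heading=90, draw]
  RT 45: heading 90 -> 45
  -- iteration 3/3 --
  FD 13.3: (20.564,10.536) -> (29.968,19.941) [heading=45, draw]
  BK 12.4: (29.968,19.941) -> (21.2,11.173) [heading=45, draw]
  RT 45: heading 45 -> 0
]
FD 12.1: (21.2,11.173) -> (33.3,11.173) [heading=0, draw]
FD 1.4: (33.3,11.173) -> (34.7,11.173) [heading=0, draw]
BK 5.7: (34.7,11.173) -> (29,11.173) [heading=0, draw]
RT 90: heading 0 -> 270
RT 103: heading 270 -> 167
Final: pos=(29,11.173), heading=167, 12 segment(s) drawn
Segments drawn: 12

Answer: 12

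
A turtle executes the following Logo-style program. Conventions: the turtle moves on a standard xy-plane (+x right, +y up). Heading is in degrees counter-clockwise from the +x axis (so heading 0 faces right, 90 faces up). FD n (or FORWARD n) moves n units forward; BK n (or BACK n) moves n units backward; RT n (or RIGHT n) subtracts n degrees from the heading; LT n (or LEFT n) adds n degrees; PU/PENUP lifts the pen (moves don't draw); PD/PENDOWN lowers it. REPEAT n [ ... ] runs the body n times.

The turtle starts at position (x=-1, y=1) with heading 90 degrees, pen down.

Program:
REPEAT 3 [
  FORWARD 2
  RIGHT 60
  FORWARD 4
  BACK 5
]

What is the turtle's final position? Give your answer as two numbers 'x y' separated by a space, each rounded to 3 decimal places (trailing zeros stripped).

Executing turtle program step by step:
Start: pos=(-1,1), heading=90, pen down
REPEAT 3 [
  -- iteration 1/3 --
  FD 2: (-1,1) -> (-1,3) [heading=90, draw]
  RT 60: heading 90 -> 30
  FD 4: (-1,3) -> (2.464,5) [heading=30, draw]
  BK 5: (2.464,5) -> (-1.866,2.5) [heading=30, draw]
  -- iteration 2/3 --
  FD 2: (-1.866,2.5) -> (-0.134,3.5) [heading=30, draw]
  RT 60: heading 30 -> 330
  FD 4: (-0.134,3.5) -> (3.33,1.5) [heading=330, draw]
  BK 5: (3.33,1.5) -> (-1,4) [heading=330, draw]
  -- iteration 3/3 --
  FD 2: (-1,4) -> (0.732,3) [heading=330, draw]
  RT 60: heading 330 -> 270
  FD 4: (0.732,3) -> (0.732,-1) [heading=270, draw]
  BK 5: (0.732,-1) -> (0.732,4) [heading=270, draw]
]
Final: pos=(0.732,4), heading=270, 9 segment(s) drawn

Answer: 0.732 4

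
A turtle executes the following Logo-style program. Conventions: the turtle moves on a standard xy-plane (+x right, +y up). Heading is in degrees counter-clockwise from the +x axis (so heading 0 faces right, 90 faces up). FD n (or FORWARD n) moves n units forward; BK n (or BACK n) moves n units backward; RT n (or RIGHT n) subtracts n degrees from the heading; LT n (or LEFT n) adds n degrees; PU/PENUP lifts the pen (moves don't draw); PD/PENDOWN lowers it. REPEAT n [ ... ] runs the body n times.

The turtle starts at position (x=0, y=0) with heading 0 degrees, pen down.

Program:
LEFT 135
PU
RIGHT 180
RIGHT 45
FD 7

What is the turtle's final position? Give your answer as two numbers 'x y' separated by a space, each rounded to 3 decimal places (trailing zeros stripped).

Executing turtle program step by step:
Start: pos=(0,0), heading=0, pen down
LT 135: heading 0 -> 135
PU: pen up
RT 180: heading 135 -> 315
RT 45: heading 315 -> 270
FD 7: (0,0) -> (0,-7) [heading=270, move]
Final: pos=(0,-7), heading=270, 0 segment(s) drawn

Answer: 0 -7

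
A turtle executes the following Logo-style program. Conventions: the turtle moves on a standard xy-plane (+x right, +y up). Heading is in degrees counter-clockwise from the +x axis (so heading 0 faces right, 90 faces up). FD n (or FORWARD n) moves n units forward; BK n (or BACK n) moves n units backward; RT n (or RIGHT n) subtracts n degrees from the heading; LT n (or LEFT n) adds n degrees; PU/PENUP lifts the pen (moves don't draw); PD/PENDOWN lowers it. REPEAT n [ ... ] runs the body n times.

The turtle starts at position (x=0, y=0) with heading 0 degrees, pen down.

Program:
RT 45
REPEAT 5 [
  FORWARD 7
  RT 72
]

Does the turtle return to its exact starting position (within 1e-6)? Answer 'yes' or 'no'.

Executing turtle program step by step:
Start: pos=(0,0), heading=0, pen down
RT 45: heading 0 -> 315
REPEAT 5 [
  -- iteration 1/5 --
  FD 7: (0,0) -> (4.95,-4.95) [heading=315, draw]
  RT 72: heading 315 -> 243
  -- iteration 2/5 --
  FD 7: (4.95,-4.95) -> (1.772,-11.187) [heading=243, draw]
  RT 72: heading 243 -> 171
  -- iteration 3/5 --
  FD 7: (1.772,-11.187) -> (-5.142,-10.092) [heading=171, draw]
  RT 72: heading 171 -> 99
  -- iteration 4/5 --
  FD 7: (-5.142,-10.092) -> (-6.237,-3.178) [heading=99, draw]
  RT 72: heading 99 -> 27
  -- iteration 5/5 --
  FD 7: (-6.237,-3.178) -> (0,0) [heading=27, draw]
  RT 72: heading 27 -> 315
]
Final: pos=(0,0), heading=315, 5 segment(s) drawn

Start position: (0, 0)
Final position: (0, 0)
Distance = 0; < 1e-6 -> CLOSED

Answer: yes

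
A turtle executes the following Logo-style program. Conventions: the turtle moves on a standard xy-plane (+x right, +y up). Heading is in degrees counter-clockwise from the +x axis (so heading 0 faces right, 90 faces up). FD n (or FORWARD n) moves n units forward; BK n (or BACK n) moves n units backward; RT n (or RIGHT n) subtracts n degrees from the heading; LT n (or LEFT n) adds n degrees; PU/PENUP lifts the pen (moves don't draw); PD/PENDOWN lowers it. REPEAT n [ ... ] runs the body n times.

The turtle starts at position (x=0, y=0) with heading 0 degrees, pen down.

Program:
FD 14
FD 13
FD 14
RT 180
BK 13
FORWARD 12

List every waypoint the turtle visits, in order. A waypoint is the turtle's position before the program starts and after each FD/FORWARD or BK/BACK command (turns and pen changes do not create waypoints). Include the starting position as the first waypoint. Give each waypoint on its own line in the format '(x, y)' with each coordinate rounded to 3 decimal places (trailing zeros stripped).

Answer: (0, 0)
(14, 0)
(27, 0)
(41, 0)
(54, 0)
(42, 0)

Derivation:
Executing turtle program step by step:
Start: pos=(0,0), heading=0, pen down
FD 14: (0,0) -> (14,0) [heading=0, draw]
FD 13: (14,0) -> (27,0) [heading=0, draw]
FD 14: (27,0) -> (41,0) [heading=0, draw]
RT 180: heading 0 -> 180
BK 13: (41,0) -> (54,0) [heading=180, draw]
FD 12: (54,0) -> (42,0) [heading=180, draw]
Final: pos=(42,0), heading=180, 5 segment(s) drawn
Waypoints (6 total):
(0, 0)
(14, 0)
(27, 0)
(41, 0)
(54, 0)
(42, 0)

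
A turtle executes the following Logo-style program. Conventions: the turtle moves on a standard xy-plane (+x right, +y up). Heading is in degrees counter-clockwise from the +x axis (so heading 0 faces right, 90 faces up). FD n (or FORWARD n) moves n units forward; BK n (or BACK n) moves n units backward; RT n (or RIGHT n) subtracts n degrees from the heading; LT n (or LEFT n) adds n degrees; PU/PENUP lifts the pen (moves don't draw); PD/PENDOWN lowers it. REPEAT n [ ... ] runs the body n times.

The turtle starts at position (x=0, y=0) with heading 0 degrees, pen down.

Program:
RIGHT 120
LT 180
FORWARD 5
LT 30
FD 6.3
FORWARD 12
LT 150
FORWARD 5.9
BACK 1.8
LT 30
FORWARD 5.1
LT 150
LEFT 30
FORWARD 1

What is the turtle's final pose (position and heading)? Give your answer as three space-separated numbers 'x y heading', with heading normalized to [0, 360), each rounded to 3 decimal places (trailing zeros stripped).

Answer: 0.45 14.979 90

Derivation:
Executing turtle program step by step:
Start: pos=(0,0), heading=0, pen down
RT 120: heading 0 -> 240
LT 180: heading 240 -> 60
FD 5: (0,0) -> (2.5,4.33) [heading=60, draw]
LT 30: heading 60 -> 90
FD 6.3: (2.5,4.33) -> (2.5,10.63) [heading=90, draw]
FD 12: (2.5,10.63) -> (2.5,22.63) [heading=90, draw]
LT 150: heading 90 -> 240
FD 5.9: (2.5,22.63) -> (-0.45,17.521) [heading=240, draw]
BK 1.8: (-0.45,17.521) -> (0.45,19.079) [heading=240, draw]
LT 30: heading 240 -> 270
FD 5.1: (0.45,19.079) -> (0.45,13.979) [heading=270, draw]
LT 150: heading 270 -> 60
LT 30: heading 60 -> 90
FD 1: (0.45,13.979) -> (0.45,14.979) [heading=90, draw]
Final: pos=(0.45,14.979), heading=90, 7 segment(s) drawn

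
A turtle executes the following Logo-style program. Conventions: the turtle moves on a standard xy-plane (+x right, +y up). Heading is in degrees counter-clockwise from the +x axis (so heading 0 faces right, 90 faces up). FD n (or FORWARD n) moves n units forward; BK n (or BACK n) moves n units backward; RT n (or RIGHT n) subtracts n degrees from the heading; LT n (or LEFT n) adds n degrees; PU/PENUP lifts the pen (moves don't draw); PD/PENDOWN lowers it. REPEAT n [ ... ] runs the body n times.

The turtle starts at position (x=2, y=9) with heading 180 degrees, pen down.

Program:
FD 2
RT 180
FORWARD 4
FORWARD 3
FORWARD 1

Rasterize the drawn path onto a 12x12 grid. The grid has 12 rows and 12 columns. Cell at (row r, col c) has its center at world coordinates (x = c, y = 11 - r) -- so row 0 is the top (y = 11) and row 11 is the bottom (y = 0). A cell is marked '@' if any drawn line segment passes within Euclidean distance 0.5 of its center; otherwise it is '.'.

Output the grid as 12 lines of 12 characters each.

Answer: ............
............
@@@@@@@@@...
............
............
............
............
............
............
............
............
............

Derivation:
Segment 0: (2,9) -> (0,9)
Segment 1: (0,9) -> (4,9)
Segment 2: (4,9) -> (7,9)
Segment 3: (7,9) -> (8,9)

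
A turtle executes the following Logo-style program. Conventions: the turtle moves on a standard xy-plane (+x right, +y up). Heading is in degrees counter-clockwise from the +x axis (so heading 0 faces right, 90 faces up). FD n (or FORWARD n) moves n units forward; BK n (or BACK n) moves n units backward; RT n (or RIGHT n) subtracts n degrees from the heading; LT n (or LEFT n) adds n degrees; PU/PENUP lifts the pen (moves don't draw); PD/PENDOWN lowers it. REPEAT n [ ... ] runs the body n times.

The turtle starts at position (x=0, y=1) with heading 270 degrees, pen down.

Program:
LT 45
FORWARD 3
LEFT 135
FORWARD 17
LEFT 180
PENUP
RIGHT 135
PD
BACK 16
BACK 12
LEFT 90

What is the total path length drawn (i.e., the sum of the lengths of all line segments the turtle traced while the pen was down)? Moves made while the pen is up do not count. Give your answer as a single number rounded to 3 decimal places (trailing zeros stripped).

Executing turtle program step by step:
Start: pos=(0,1), heading=270, pen down
LT 45: heading 270 -> 315
FD 3: (0,1) -> (2.121,-1.121) [heading=315, draw]
LT 135: heading 315 -> 90
FD 17: (2.121,-1.121) -> (2.121,15.879) [heading=90, draw]
LT 180: heading 90 -> 270
PU: pen up
RT 135: heading 270 -> 135
PD: pen down
BK 16: (2.121,15.879) -> (13.435,4.565) [heading=135, draw]
BK 12: (13.435,4.565) -> (21.92,-3.92) [heading=135, draw]
LT 90: heading 135 -> 225
Final: pos=(21.92,-3.92), heading=225, 4 segment(s) drawn

Segment lengths:
  seg 1: (0,1) -> (2.121,-1.121), length = 3
  seg 2: (2.121,-1.121) -> (2.121,15.879), length = 17
  seg 3: (2.121,15.879) -> (13.435,4.565), length = 16
  seg 4: (13.435,4.565) -> (21.92,-3.92), length = 12
Total = 48

Answer: 48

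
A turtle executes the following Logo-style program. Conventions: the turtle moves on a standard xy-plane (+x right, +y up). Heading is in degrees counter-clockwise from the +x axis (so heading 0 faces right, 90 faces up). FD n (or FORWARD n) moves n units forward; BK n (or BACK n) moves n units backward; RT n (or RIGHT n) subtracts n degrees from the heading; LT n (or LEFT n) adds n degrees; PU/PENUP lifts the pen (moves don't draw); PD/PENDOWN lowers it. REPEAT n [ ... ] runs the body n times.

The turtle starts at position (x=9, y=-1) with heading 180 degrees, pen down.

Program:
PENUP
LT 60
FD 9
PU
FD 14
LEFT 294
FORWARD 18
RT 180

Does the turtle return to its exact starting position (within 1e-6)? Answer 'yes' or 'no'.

Executing turtle program step by step:
Start: pos=(9,-1), heading=180, pen down
PU: pen up
LT 60: heading 180 -> 240
FD 9: (9,-1) -> (4.5,-8.794) [heading=240, move]
PU: pen up
FD 14: (4.5,-8.794) -> (-2.5,-20.919) [heading=240, move]
LT 294: heading 240 -> 174
FD 18: (-2.5,-20.919) -> (-20.401,-19.037) [heading=174, move]
RT 180: heading 174 -> 354
Final: pos=(-20.401,-19.037), heading=354, 0 segment(s) drawn

Start position: (9, -1)
Final position: (-20.401, -19.037)
Distance = 34.493; >= 1e-6 -> NOT closed

Answer: no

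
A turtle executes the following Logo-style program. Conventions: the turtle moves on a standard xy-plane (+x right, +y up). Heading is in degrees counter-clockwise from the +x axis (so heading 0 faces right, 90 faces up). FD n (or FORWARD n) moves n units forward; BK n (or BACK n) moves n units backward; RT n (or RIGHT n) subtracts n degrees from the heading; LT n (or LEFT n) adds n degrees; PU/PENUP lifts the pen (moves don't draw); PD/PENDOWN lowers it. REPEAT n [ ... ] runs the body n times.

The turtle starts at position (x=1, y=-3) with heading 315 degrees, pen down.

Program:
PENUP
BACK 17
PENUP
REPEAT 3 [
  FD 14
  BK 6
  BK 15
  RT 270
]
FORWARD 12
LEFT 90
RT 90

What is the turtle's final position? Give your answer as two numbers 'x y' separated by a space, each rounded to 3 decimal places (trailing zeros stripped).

Executing turtle program step by step:
Start: pos=(1,-3), heading=315, pen down
PU: pen up
BK 17: (1,-3) -> (-11.021,9.021) [heading=315, move]
PU: pen up
REPEAT 3 [
  -- iteration 1/3 --
  FD 14: (-11.021,9.021) -> (-1.121,-0.879) [heading=315, move]
  BK 6: (-1.121,-0.879) -> (-5.364,3.364) [heading=315, move]
  BK 15: (-5.364,3.364) -> (-15.971,13.971) [heading=315, move]
  RT 270: heading 315 -> 45
  -- iteration 2/3 --
  FD 14: (-15.971,13.971) -> (-6.071,23.87) [heading=45, move]
  BK 6: (-6.071,23.87) -> (-10.314,19.627) [heading=45, move]
  BK 15: (-10.314,19.627) -> (-20.92,9.021) [heading=45, move]
  RT 270: heading 45 -> 135
  -- iteration 3/3 --
  FD 14: (-20.92,9.021) -> (-30.82,18.92) [heading=135, move]
  BK 6: (-30.82,18.92) -> (-26.577,14.678) [heading=135, move]
  BK 15: (-26.577,14.678) -> (-15.971,4.071) [heading=135, move]
  RT 270: heading 135 -> 225
]
FD 12: (-15.971,4.071) -> (-24.456,-4.414) [heading=225, move]
LT 90: heading 225 -> 315
RT 90: heading 315 -> 225
Final: pos=(-24.456,-4.414), heading=225, 0 segment(s) drawn

Answer: -24.456 -4.414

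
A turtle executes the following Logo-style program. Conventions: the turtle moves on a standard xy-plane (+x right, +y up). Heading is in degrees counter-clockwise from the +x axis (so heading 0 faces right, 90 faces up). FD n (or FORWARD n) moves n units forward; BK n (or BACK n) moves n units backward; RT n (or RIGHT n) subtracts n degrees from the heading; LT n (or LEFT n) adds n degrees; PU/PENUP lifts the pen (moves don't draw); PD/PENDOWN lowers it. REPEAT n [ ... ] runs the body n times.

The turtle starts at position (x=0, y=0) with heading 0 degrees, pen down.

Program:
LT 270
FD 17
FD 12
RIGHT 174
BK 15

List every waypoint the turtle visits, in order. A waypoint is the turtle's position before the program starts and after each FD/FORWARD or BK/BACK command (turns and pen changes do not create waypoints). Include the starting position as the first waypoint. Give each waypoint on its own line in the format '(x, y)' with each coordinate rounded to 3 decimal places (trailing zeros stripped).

Answer: (0, 0)
(0, -17)
(0, -29)
(1.568, -43.918)

Derivation:
Executing turtle program step by step:
Start: pos=(0,0), heading=0, pen down
LT 270: heading 0 -> 270
FD 17: (0,0) -> (0,-17) [heading=270, draw]
FD 12: (0,-17) -> (0,-29) [heading=270, draw]
RT 174: heading 270 -> 96
BK 15: (0,-29) -> (1.568,-43.918) [heading=96, draw]
Final: pos=(1.568,-43.918), heading=96, 3 segment(s) drawn
Waypoints (4 total):
(0, 0)
(0, -17)
(0, -29)
(1.568, -43.918)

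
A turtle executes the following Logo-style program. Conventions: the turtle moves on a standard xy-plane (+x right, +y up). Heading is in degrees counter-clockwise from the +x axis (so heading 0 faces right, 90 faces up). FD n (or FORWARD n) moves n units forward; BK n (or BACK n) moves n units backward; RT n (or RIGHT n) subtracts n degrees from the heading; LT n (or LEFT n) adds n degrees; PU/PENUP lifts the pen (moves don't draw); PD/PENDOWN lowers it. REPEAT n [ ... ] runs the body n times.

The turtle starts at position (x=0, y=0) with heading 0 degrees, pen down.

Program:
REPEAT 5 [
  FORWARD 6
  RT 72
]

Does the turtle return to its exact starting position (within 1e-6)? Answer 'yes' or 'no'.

Executing turtle program step by step:
Start: pos=(0,0), heading=0, pen down
REPEAT 5 [
  -- iteration 1/5 --
  FD 6: (0,0) -> (6,0) [heading=0, draw]
  RT 72: heading 0 -> 288
  -- iteration 2/5 --
  FD 6: (6,0) -> (7.854,-5.706) [heading=288, draw]
  RT 72: heading 288 -> 216
  -- iteration 3/5 --
  FD 6: (7.854,-5.706) -> (3,-9.233) [heading=216, draw]
  RT 72: heading 216 -> 144
  -- iteration 4/5 --
  FD 6: (3,-9.233) -> (-1.854,-5.706) [heading=144, draw]
  RT 72: heading 144 -> 72
  -- iteration 5/5 --
  FD 6: (-1.854,-5.706) -> (0,0) [heading=72, draw]
  RT 72: heading 72 -> 0
]
Final: pos=(0,0), heading=0, 5 segment(s) drawn

Start position: (0, 0)
Final position: (0, 0)
Distance = 0; < 1e-6 -> CLOSED

Answer: yes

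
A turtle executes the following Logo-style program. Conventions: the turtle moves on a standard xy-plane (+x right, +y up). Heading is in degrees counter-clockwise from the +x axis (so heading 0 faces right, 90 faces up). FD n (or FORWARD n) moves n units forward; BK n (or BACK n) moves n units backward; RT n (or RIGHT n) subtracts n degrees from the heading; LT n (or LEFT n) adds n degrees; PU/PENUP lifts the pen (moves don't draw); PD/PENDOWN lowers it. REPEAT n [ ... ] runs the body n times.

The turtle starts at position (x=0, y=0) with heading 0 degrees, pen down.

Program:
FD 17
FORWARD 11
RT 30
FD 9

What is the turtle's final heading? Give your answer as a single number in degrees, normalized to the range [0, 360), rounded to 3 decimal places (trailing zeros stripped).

Answer: 330

Derivation:
Executing turtle program step by step:
Start: pos=(0,0), heading=0, pen down
FD 17: (0,0) -> (17,0) [heading=0, draw]
FD 11: (17,0) -> (28,0) [heading=0, draw]
RT 30: heading 0 -> 330
FD 9: (28,0) -> (35.794,-4.5) [heading=330, draw]
Final: pos=(35.794,-4.5), heading=330, 3 segment(s) drawn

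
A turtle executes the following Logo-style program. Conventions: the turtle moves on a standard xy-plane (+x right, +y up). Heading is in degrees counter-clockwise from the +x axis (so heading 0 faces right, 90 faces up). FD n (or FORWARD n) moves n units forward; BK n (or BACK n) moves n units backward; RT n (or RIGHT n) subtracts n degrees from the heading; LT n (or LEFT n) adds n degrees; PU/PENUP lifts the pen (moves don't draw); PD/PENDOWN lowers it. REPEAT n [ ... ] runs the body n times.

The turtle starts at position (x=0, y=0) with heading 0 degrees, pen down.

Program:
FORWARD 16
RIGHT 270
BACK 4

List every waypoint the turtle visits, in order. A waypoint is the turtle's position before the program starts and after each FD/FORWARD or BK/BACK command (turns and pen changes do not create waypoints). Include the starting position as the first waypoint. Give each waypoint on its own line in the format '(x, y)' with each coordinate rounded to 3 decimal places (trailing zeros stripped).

Executing turtle program step by step:
Start: pos=(0,0), heading=0, pen down
FD 16: (0,0) -> (16,0) [heading=0, draw]
RT 270: heading 0 -> 90
BK 4: (16,0) -> (16,-4) [heading=90, draw]
Final: pos=(16,-4), heading=90, 2 segment(s) drawn
Waypoints (3 total):
(0, 0)
(16, 0)
(16, -4)

Answer: (0, 0)
(16, 0)
(16, -4)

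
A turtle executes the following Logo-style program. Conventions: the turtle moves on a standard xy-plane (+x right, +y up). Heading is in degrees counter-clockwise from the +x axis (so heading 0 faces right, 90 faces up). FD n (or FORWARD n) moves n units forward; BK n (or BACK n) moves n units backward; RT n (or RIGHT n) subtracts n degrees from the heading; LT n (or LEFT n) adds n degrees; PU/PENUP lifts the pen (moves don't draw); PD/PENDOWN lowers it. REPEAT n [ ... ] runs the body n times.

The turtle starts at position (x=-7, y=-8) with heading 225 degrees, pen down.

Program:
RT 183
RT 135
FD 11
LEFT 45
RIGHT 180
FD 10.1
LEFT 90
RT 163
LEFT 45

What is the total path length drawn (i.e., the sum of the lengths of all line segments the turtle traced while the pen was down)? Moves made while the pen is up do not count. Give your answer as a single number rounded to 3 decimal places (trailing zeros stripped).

Answer: 21.1

Derivation:
Executing turtle program step by step:
Start: pos=(-7,-8), heading=225, pen down
RT 183: heading 225 -> 42
RT 135: heading 42 -> 267
FD 11: (-7,-8) -> (-7.576,-18.985) [heading=267, draw]
LT 45: heading 267 -> 312
RT 180: heading 312 -> 132
FD 10.1: (-7.576,-18.985) -> (-14.334,-11.479) [heading=132, draw]
LT 90: heading 132 -> 222
RT 163: heading 222 -> 59
LT 45: heading 59 -> 104
Final: pos=(-14.334,-11.479), heading=104, 2 segment(s) drawn

Segment lengths:
  seg 1: (-7,-8) -> (-7.576,-18.985), length = 11
  seg 2: (-7.576,-18.985) -> (-14.334,-11.479), length = 10.1
Total = 21.1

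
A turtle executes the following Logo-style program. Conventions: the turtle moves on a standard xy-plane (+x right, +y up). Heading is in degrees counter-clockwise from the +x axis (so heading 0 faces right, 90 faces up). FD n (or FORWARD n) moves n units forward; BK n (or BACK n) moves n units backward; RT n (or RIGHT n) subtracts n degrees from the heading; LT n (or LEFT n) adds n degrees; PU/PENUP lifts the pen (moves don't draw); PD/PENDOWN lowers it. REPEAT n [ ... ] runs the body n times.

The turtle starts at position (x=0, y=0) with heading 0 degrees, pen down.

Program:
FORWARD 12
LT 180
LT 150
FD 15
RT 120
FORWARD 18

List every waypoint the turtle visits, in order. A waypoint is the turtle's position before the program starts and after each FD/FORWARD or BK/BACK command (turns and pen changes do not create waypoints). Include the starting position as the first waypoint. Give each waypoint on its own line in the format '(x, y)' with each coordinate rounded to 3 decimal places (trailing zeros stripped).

Executing turtle program step by step:
Start: pos=(0,0), heading=0, pen down
FD 12: (0,0) -> (12,0) [heading=0, draw]
LT 180: heading 0 -> 180
LT 150: heading 180 -> 330
FD 15: (12,0) -> (24.99,-7.5) [heading=330, draw]
RT 120: heading 330 -> 210
FD 18: (24.99,-7.5) -> (9.402,-16.5) [heading=210, draw]
Final: pos=(9.402,-16.5), heading=210, 3 segment(s) drawn
Waypoints (4 total):
(0, 0)
(12, 0)
(24.99, -7.5)
(9.402, -16.5)

Answer: (0, 0)
(12, 0)
(24.99, -7.5)
(9.402, -16.5)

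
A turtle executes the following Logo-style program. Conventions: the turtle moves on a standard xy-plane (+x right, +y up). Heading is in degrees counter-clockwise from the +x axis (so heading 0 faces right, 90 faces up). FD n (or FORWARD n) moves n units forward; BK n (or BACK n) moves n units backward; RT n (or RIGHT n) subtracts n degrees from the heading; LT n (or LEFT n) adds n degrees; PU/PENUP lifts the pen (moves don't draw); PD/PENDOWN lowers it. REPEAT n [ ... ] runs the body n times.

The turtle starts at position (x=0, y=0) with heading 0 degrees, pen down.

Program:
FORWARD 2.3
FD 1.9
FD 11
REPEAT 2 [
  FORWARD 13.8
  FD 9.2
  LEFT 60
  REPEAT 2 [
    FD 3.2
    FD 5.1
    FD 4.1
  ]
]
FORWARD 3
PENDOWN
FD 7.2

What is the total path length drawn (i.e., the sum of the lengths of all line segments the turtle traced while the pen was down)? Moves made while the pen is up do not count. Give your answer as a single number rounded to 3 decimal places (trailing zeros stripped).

Executing turtle program step by step:
Start: pos=(0,0), heading=0, pen down
FD 2.3: (0,0) -> (2.3,0) [heading=0, draw]
FD 1.9: (2.3,0) -> (4.2,0) [heading=0, draw]
FD 11: (4.2,0) -> (15.2,0) [heading=0, draw]
REPEAT 2 [
  -- iteration 1/2 --
  FD 13.8: (15.2,0) -> (29,0) [heading=0, draw]
  FD 9.2: (29,0) -> (38.2,0) [heading=0, draw]
  LT 60: heading 0 -> 60
  REPEAT 2 [
    -- iteration 1/2 --
    FD 3.2: (38.2,0) -> (39.8,2.771) [heading=60, draw]
    FD 5.1: (39.8,2.771) -> (42.35,7.188) [heading=60, draw]
    FD 4.1: (42.35,7.188) -> (44.4,10.739) [heading=60, draw]
    -- iteration 2/2 --
    FD 3.2: (44.4,10.739) -> (46,13.51) [heading=60, draw]
    FD 5.1: (46,13.51) -> (48.55,17.927) [heading=60, draw]
    FD 4.1: (48.55,17.927) -> (50.6,21.477) [heading=60, draw]
  ]
  -- iteration 2/2 --
  FD 13.8: (50.6,21.477) -> (57.5,33.429) [heading=60, draw]
  FD 9.2: (57.5,33.429) -> (62.1,41.396) [heading=60, draw]
  LT 60: heading 60 -> 120
  REPEAT 2 [
    -- iteration 1/2 --
    FD 3.2: (62.1,41.396) -> (60.5,44.167) [heading=120, draw]
    FD 5.1: (60.5,44.167) -> (57.95,48.584) [heading=120, draw]
    FD 4.1: (57.95,48.584) -> (55.9,52.135) [heading=120, draw]
    -- iteration 2/2 --
    FD 3.2: (55.9,52.135) -> (54.3,54.906) [heading=120, draw]
    FD 5.1: (54.3,54.906) -> (51.75,59.323) [heading=120, draw]
    FD 4.1: (51.75,59.323) -> (49.7,62.873) [heading=120, draw]
  ]
]
FD 3: (49.7,62.873) -> (48.2,65.472) [heading=120, draw]
PD: pen down
FD 7.2: (48.2,65.472) -> (44.6,71.707) [heading=120, draw]
Final: pos=(44.6,71.707), heading=120, 21 segment(s) drawn

Segment lengths:
  seg 1: (0,0) -> (2.3,0), length = 2.3
  seg 2: (2.3,0) -> (4.2,0), length = 1.9
  seg 3: (4.2,0) -> (15.2,0), length = 11
  seg 4: (15.2,0) -> (29,0), length = 13.8
  seg 5: (29,0) -> (38.2,0), length = 9.2
  seg 6: (38.2,0) -> (39.8,2.771), length = 3.2
  seg 7: (39.8,2.771) -> (42.35,7.188), length = 5.1
  seg 8: (42.35,7.188) -> (44.4,10.739), length = 4.1
  seg 9: (44.4,10.739) -> (46,13.51), length = 3.2
  seg 10: (46,13.51) -> (48.55,17.927), length = 5.1
  seg 11: (48.55,17.927) -> (50.6,21.477), length = 4.1
  seg 12: (50.6,21.477) -> (57.5,33.429), length = 13.8
  seg 13: (57.5,33.429) -> (62.1,41.396), length = 9.2
  seg 14: (62.1,41.396) -> (60.5,44.167), length = 3.2
  seg 15: (60.5,44.167) -> (57.95,48.584), length = 5.1
  seg 16: (57.95,48.584) -> (55.9,52.135), length = 4.1
  seg 17: (55.9,52.135) -> (54.3,54.906), length = 3.2
  seg 18: (54.3,54.906) -> (51.75,59.323), length = 5.1
  seg 19: (51.75,59.323) -> (49.7,62.873), length = 4.1
  seg 20: (49.7,62.873) -> (48.2,65.472), length = 3
  seg 21: (48.2,65.472) -> (44.6,71.707), length = 7.2
Total = 121

Answer: 121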